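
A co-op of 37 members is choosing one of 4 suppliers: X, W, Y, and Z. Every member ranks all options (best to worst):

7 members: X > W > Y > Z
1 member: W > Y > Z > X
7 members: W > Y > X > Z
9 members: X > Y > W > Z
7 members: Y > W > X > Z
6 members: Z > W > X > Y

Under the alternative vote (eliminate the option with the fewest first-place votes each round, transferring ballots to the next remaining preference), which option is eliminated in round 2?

Round 1: X 16, W 8, Y 7, Z 6. Eliminate Z.
Round 2: X 16, W 14, Y 7. Eliminate Y.

Y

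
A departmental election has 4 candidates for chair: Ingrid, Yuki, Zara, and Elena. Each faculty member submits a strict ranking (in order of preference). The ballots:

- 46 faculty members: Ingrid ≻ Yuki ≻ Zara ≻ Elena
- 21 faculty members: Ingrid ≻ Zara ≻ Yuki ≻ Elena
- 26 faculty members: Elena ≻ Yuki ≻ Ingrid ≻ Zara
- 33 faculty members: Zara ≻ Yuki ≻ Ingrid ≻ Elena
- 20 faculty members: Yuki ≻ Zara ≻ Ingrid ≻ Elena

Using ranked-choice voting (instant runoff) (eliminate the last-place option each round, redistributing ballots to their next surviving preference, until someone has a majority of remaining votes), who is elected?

Ingrid

Round 1: Ingrid 67, Yuki 20, Zara 33, Elena 26. Eliminate Yuki.
Round 2: Ingrid 67, Zara 53, Elena 26. Eliminate Elena.
Round 3: Ingrid 93, Zara 53. Ingrid has a majority.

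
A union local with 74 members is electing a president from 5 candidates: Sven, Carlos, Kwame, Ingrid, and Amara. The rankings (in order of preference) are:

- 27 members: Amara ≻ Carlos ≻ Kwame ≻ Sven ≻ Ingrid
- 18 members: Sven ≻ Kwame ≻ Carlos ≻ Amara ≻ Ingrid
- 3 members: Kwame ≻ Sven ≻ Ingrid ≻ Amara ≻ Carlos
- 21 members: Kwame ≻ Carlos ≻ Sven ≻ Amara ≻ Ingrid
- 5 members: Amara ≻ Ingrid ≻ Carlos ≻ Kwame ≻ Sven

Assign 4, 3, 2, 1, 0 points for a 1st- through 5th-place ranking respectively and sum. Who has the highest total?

Kwame

Sven: 27·1 + 18·4 + 3·3 + 21·2 + 5·0 = 150
Carlos: 27·3 + 18·2 + 3·0 + 21·3 + 5·2 = 190
Kwame: 27·2 + 18·3 + 3·4 + 21·4 + 5·1 = 209
Ingrid: 27·0 + 18·0 + 3·2 + 21·0 + 5·3 = 21
Amara: 27·4 + 18·1 + 3·1 + 21·1 + 5·4 = 170
Kwame has the highest Borda score (209).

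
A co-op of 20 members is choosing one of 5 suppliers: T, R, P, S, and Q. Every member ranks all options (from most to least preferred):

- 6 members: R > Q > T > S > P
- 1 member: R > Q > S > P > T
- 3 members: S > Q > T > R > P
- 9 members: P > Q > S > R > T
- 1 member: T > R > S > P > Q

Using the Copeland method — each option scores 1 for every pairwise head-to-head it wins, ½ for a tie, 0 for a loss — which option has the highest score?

T: ties P; loses to R, S, and Q → score 0.5.
R: beats T and P; loses to S and Q → score 2.
P: ties T and Q; loses to R and S → score 1.
S: beats T, R, and P; loses to Q → score 3.
Q: beats T, R, and S; ties P → score 3.5.
Q has the best pairwise record.

Q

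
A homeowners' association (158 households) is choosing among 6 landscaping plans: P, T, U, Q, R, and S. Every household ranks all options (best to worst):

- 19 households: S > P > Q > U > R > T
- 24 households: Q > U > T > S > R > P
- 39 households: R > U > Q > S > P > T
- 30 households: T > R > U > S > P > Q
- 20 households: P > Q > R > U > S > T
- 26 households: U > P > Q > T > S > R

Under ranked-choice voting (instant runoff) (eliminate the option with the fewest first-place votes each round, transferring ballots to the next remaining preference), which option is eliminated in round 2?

Q

Round 1: P 20, T 30, U 26, Q 24, R 39, S 19. Eliminate S.
Round 2: P 39, T 30, U 26, Q 24, R 39. Eliminate Q.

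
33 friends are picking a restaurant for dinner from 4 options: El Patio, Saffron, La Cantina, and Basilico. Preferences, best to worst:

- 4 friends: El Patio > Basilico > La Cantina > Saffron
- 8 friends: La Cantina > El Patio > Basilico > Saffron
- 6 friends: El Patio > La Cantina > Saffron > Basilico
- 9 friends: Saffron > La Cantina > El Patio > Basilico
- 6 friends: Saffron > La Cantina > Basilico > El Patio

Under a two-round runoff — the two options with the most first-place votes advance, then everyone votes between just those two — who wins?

El Patio

Round 1 first-place votes: El Patio 10, Saffron 15, La Cantina 8, Basilico 0.
Saffron and El Patio advance.
Runoff: Saffron is preferred to El Patio by 15 voters; El Patio by 18.
El Patio wins the runoff.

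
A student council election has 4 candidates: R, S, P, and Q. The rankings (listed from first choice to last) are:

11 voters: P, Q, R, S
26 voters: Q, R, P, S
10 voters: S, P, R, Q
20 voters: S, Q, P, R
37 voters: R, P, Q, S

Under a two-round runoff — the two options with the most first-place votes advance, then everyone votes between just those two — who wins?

Round 1 first-place votes: R 37, S 30, P 11, Q 26.
R and S advance.
Runoff: R is preferred to S by 74 voters; S by 30.
R wins the runoff.

R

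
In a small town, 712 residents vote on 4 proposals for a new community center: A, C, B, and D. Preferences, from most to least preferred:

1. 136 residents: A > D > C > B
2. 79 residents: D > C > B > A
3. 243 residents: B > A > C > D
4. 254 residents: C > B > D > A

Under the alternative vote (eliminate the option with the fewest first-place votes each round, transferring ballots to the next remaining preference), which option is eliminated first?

Round 1: A 136, C 254, B 243, D 79. Eliminate D.

D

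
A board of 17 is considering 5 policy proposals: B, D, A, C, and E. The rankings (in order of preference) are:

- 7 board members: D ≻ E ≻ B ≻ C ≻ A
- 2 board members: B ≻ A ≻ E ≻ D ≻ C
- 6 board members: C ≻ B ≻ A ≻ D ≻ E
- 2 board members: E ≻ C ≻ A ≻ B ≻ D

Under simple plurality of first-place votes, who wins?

First-place votes: B 2, D 7, A 0, C 6, E 2.
D has the most first-place votes.

D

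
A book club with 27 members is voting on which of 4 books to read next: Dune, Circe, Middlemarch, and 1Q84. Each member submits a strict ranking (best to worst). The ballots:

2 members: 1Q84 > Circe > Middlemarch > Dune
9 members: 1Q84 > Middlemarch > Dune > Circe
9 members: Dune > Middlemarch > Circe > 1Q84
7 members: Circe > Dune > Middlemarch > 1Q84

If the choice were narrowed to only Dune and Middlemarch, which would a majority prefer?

Voters preferring Dune to Middlemarch: 16; preferring Middlemarch to Dune: 11.
Dune wins the head-to-head.

Dune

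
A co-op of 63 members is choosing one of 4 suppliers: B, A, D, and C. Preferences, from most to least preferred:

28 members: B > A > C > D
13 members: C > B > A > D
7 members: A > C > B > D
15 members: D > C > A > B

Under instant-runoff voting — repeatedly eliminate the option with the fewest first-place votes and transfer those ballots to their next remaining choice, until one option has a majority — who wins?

C

Round 1: B 28, A 7, D 15, C 13. Eliminate A.
Round 2: B 28, D 15, C 20. Eliminate D.
Round 3: B 28, C 35. C has a majority.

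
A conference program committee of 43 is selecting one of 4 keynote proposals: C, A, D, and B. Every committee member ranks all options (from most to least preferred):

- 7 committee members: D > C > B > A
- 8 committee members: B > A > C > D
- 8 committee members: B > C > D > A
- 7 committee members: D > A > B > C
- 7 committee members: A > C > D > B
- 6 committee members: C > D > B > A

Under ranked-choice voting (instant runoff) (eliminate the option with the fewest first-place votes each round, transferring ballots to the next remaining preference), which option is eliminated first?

C

Round 1: C 6, A 7, D 14, B 16. Eliminate C.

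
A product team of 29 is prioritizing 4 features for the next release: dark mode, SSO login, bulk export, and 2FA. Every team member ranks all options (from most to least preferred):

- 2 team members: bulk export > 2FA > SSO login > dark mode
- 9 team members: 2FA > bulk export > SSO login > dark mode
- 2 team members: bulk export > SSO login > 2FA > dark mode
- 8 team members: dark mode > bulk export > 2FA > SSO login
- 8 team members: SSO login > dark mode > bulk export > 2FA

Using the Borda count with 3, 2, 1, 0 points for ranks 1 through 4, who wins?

dark mode: 2·0 + 9·0 + 2·0 + 8·3 + 8·2 = 40
SSO login: 2·1 + 9·1 + 2·2 + 8·0 + 8·3 = 39
bulk export: 2·3 + 9·2 + 2·3 + 8·2 + 8·1 = 54
2FA: 2·2 + 9·3 + 2·1 + 8·1 + 8·0 = 41
bulk export has the highest Borda score (54).

bulk export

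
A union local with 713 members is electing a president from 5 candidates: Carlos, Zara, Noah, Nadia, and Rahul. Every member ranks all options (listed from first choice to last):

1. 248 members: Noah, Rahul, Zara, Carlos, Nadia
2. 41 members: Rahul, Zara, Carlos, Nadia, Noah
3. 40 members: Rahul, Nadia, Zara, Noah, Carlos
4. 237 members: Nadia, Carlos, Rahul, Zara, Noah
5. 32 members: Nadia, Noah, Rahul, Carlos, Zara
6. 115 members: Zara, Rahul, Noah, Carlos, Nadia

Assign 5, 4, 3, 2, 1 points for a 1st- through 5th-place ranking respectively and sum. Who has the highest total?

Rahul

Carlos: 248·2 + 41·3 + 40·1 + 237·4 + 32·2 + 115·2 = 1901
Zara: 248·3 + 41·4 + 40·3 + 237·2 + 32·1 + 115·5 = 2109
Noah: 248·5 + 41·1 + 40·2 + 237·1 + 32·4 + 115·3 = 2071
Nadia: 248·1 + 41·2 + 40·4 + 237·5 + 32·5 + 115·1 = 1950
Rahul: 248·4 + 41·5 + 40·5 + 237·3 + 32·3 + 115·4 = 2664
Rahul has the highest Borda score (2664).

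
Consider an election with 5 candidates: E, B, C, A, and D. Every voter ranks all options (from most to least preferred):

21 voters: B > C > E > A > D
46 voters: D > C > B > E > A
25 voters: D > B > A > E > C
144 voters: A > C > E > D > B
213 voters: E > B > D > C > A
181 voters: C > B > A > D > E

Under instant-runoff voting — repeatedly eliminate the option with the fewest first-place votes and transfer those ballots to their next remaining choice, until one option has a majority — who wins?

C

Round 1: E 213, B 21, C 181, A 144, D 71. Eliminate B.
Round 2: E 213, C 202, A 144, D 71. Eliminate D.
Round 3: E 213, C 248, A 169. Eliminate A.
Round 4: E 238, C 392. C has a majority.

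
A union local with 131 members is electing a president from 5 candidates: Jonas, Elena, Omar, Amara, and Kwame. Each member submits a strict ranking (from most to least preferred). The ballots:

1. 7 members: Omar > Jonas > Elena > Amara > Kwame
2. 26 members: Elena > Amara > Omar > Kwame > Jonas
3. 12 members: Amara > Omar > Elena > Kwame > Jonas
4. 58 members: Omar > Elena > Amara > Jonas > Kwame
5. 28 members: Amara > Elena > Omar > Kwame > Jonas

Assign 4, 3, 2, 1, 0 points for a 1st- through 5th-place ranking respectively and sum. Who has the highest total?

Jonas: 7·3 + 26·0 + 12·0 + 58·1 + 28·0 = 79
Elena: 7·2 + 26·4 + 12·2 + 58·3 + 28·3 = 400
Omar: 7·4 + 26·2 + 12·3 + 58·4 + 28·2 = 404
Amara: 7·1 + 26·3 + 12·4 + 58·2 + 28·4 = 361
Kwame: 7·0 + 26·1 + 12·1 + 58·0 + 28·1 = 66
Omar has the highest Borda score (404).

Omar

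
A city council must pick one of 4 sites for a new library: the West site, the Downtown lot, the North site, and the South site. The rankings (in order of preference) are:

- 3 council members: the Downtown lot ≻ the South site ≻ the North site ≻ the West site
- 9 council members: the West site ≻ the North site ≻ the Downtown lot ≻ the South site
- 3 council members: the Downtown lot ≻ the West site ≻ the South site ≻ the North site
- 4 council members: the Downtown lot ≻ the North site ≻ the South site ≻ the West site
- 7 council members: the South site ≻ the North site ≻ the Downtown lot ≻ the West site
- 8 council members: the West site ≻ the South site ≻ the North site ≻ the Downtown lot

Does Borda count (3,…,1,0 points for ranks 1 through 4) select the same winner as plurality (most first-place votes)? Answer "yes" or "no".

Borda — scores: the West site 57, the Downtown lot 46, the North site 51, the South site 50. Winner: the West site.
Plurality — first-place votes: the West site 17, the Downtown lot 10, the North site 0, the South site 7. Winner: the West site.
The two methods agree.

yes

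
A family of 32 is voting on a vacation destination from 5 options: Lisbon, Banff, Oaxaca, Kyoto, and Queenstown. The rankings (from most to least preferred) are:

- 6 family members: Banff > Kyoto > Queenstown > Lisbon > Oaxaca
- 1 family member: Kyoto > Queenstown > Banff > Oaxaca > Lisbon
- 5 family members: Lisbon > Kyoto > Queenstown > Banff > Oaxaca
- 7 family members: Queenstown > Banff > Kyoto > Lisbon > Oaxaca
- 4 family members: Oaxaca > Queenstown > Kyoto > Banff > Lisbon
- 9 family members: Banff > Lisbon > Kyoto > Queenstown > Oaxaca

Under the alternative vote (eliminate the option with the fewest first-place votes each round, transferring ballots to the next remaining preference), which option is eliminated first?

Kyoto

Round 1: Lisbon 5, Banff 15, Oaxaca 4, Kyoto 1, Queenstown 7. Eliminate Kyoto.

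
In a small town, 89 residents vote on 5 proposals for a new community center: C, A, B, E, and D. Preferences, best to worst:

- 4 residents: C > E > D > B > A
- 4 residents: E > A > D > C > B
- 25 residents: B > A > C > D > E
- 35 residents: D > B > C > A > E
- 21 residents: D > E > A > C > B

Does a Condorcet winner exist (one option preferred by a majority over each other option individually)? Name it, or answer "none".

D vs C: 60–29 for D.
D vs A: 60–29 for D.
D vs B: 64–25 for D.
D vs E: 81–8 for D.
D beats every other option head-to-head.

D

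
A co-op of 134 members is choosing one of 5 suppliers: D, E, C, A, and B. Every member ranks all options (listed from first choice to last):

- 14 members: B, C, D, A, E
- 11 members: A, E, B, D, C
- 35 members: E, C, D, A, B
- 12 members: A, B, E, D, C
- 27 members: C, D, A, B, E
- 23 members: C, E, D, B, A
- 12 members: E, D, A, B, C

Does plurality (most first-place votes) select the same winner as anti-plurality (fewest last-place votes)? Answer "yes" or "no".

Plurality — first-place votes: D 0, E 47, C 50, A 23, B 14. Winner: C.
Anti-plurality — last-place votes: D 0, E 41, C 35, A 23, B 35. Winner: D.
The two methods disagree.

no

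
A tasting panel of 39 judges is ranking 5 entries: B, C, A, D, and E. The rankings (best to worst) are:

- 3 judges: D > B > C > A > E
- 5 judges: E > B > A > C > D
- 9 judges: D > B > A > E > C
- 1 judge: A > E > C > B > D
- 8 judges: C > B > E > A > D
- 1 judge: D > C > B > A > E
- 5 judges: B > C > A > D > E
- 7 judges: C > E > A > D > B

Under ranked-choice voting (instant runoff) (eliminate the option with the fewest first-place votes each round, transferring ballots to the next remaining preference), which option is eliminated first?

A

Round 1: B 5, C 15, A 1, D 13, E 5. Eliminate A.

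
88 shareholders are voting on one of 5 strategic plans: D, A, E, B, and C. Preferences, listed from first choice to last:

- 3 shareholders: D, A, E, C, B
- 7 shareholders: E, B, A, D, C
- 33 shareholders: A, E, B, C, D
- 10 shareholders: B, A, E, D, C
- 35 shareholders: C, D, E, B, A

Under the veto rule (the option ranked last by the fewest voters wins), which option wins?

E

Last-place votes: D 33, A 35, E 0, B 3, C 17.
E is ranked last by the fewest voters, so E wins.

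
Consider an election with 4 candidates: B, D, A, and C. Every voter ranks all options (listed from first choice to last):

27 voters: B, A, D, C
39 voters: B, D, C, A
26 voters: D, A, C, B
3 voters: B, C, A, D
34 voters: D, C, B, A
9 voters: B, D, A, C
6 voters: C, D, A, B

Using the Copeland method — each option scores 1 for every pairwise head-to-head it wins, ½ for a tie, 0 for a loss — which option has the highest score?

B

B: beats D, A, and C → score 3.
D: beats A and C; loses to B → score 2.
A: loses to B, D, and C → score 0.
C: beats A; loses to B and D → score 1.
B has the best pairwise record.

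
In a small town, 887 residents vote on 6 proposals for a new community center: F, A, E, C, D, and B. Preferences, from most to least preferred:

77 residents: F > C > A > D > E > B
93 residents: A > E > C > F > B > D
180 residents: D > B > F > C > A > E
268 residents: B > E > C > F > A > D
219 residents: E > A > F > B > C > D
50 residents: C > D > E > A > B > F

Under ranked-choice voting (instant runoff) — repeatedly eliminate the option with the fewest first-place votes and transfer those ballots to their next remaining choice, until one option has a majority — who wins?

E

Round 1: F 77, A 93, E 219, C 50, D 180, B 268. Eliminate C.
Round 2: F 77, A 93, E 219, D 230, B 268. Eliminate F.
Round 3: A 170, E 219, D 230, B 268. Eliminate A.
Round 4: E 312, D 307, B 268. Eliminate B.
Round 5: E 580, D 307. E has a majority.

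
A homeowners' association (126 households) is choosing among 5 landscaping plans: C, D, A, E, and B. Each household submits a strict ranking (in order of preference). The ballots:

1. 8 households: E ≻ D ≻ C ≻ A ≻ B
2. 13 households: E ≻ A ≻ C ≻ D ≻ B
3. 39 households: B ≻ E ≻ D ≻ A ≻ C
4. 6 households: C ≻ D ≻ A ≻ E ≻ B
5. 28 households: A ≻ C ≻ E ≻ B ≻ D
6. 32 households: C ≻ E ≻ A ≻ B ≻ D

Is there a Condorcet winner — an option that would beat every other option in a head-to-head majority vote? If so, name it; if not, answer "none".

none

Checking pairwise contests:
A beats C 80–46.
C beats D 79–47.
E beats A 92–34.
C beats E 66–60.
C beats B 87–39.
Every option loses at least one head-to-head, so there is no Condorcet winner.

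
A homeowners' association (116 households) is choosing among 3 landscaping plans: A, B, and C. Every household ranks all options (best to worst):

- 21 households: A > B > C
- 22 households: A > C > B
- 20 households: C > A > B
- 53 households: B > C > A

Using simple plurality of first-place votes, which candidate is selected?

First-place votes: A 43, B 53, C 20.
B has the most first-place votes.

B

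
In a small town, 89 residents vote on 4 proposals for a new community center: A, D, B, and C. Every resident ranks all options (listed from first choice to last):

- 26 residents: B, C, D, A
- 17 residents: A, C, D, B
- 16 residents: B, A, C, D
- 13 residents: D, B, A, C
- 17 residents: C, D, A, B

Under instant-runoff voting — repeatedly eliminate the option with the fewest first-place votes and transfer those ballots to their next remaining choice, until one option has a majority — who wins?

B

Round 1: A 17, D 13, B 42, C 17. Eliminate D.
Round 2: A 17, B 55, C 17. B has a majority.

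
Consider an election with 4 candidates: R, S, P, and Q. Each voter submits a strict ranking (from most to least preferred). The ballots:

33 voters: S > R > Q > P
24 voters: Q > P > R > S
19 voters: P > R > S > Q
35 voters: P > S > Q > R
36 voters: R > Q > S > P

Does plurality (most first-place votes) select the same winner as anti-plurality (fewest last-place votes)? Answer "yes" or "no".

no

Plurality — first-place votes: R 36, S 33, P 54, Q 24. Winner: P.
Anti-plurality — last-place votes: R 35, S 24, P 69, Q 19. Winner: Q.
The two methods disagree.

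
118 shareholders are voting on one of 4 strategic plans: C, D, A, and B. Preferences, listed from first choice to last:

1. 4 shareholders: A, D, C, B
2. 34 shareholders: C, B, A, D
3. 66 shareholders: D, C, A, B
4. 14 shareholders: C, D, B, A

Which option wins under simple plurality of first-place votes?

D

First-place votes: C 48, D 66, A 4, B 0.
D has the most first-place votes.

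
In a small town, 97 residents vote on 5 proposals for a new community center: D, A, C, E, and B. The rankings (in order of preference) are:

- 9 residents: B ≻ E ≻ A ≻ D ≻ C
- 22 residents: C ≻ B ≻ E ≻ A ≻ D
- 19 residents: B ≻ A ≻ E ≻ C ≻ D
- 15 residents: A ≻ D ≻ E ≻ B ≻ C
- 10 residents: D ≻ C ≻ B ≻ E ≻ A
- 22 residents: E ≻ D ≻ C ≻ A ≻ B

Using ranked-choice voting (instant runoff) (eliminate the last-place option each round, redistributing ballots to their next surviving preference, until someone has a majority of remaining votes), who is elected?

E

Round 1: D 10, A 15, C 22, E 22, B 28. Eliminate D.
Round 2: A 15, C 32, E 22, B 28. Eliminate A.
Round 3: C 32, E 37, B 28. Eliminate B.
Round 4: C 32, E 65. E has a majority.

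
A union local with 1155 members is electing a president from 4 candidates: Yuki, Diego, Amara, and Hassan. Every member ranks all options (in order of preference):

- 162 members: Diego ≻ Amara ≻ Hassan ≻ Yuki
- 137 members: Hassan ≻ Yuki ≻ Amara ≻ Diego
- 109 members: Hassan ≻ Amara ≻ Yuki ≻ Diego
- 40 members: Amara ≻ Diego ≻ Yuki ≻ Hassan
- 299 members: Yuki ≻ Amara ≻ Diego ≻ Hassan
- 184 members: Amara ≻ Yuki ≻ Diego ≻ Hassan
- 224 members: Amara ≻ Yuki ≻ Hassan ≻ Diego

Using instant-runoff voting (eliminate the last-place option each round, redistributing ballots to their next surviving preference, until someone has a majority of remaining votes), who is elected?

Round 1: Yuki 299, Diego 162, Amara 448, Hassan 246. Eliminate Diego.
Round 2: Yuki 299, Amara 610, Hassan 246. Amara has a majority.

Amara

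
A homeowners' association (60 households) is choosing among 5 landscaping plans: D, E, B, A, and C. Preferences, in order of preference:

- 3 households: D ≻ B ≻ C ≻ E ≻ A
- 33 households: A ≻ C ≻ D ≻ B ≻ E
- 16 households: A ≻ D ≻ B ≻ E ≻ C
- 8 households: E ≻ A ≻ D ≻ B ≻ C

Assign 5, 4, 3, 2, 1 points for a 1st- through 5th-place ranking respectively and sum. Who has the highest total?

D: 3·5 + 33·3 + 16·4 + 8·3 = 202
E: 3·2 + 33·1 + 16·2 + 8·5 = 111
B: 3·4 + 33·2 + 16·3 + 8·2 = 142
A: 3·1 + 33·5 + 16·5 + 8·4 = 280
C: 3·3 + 33·4 + 16·1 + 8·1 = 165
A has the highest Borda score (280).

A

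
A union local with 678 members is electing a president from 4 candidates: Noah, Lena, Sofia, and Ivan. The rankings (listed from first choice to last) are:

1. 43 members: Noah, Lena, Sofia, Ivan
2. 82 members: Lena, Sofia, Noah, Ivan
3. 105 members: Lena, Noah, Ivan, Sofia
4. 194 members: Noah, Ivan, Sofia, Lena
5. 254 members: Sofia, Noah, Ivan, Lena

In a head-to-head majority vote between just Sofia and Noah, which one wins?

Noah

Voters preferring Sofia to Noah: 336; preferring Noah to Sofia: 342.
Noah wins the head-to-head.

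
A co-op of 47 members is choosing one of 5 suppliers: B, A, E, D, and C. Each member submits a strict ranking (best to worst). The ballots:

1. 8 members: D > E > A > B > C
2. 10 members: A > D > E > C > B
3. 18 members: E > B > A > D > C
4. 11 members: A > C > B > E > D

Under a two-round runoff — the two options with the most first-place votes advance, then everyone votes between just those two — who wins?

Round 1 first-place votes: B 0, A 21, E 18, D 8, C 0.
A and E advance.
Runoff: A is preferred to E by 21 voters; E by 26.
E wins the runoff.

E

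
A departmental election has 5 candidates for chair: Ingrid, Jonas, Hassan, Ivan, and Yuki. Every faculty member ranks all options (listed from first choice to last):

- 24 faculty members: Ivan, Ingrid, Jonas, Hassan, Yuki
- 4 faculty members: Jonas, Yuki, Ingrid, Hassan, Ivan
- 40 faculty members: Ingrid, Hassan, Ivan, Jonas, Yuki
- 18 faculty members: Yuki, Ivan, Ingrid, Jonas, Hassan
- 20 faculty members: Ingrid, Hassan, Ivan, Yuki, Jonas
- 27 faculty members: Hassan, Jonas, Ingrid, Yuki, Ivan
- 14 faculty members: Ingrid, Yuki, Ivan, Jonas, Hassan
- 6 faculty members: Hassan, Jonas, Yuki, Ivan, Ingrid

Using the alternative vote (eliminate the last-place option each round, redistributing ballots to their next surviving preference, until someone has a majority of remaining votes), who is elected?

Round 1: Ingrid 74, Jonas 4, Hassan 33, Ivan 24, Yuki 18. Eliminate Jonas.
Round 2: Ingrid 74, Hassan 33, Ivan 24, Yuki 22. Eliminate Yuki.
Round 3: Ingrid 78, Hassan 33, Ivan 42. Ingrid has a majority.

Ingrid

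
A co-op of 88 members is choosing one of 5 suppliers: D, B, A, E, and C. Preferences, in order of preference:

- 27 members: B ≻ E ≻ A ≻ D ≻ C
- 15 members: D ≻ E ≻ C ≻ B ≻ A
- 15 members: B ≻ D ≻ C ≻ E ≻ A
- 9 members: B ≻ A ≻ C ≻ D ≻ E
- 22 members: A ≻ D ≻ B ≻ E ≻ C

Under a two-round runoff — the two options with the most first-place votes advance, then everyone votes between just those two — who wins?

B

Round 1 first-place votes: D 15, B 51, A 22, E 0, C 0.
B and A advance.
Runoff: B is preferred to A by 66 voters; A by 22.
B wins the runoff.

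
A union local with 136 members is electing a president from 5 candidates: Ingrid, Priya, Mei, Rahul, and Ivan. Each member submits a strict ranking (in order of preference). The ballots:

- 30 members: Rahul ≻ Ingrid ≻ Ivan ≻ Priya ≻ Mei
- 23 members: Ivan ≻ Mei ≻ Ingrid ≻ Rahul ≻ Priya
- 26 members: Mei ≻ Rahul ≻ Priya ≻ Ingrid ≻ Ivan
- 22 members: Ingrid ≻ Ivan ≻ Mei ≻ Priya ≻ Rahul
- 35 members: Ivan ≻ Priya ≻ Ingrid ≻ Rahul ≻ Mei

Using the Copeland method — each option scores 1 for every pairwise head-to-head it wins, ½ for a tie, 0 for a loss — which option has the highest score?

Ingrid: beats Priya, Mei, Rahul, and Ivan → score 4.
Priya: loses to Ingrid, Mei, Rahul, and Ivan → score 0.
Mei: beats Priya and Rahul; loses to Ingrid and Ivan → score 2.
Rahul: beats Priya; loses to Ingrid, Mei, and Ivan → score 1.
Ivan: beats Priya, Mei, and Rahul; loses to Ingrid → score 3.
Ingrid has the best pairwise record.

Ingrid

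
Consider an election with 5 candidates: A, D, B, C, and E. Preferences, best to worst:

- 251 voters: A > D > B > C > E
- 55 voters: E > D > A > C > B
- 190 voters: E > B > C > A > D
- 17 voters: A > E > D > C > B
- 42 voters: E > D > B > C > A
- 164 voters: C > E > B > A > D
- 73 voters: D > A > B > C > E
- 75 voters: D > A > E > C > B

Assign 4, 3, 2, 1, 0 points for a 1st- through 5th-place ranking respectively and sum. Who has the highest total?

A

A: 251·4 + 55·2 + 190·1 + 17·4 + 42·0 + 164·1 + 73·3 + 75·3 = 1980
D: 251·3 + 55·3 + 190·0 + 17·2 + 42·3 + 164·0 + 73·4 + 75·4 = 1670
B: 251·2 + 55·0 + 190·3 + 17·0 + 42·2 + 164·2 + 73·2 + 75·0 = 1630
C: 251·1 + 55·1 + 190·2 + 17·1 + 42·1 + 164·4 + 73·1 + 75·1 = 1549
E: 251·0 + 55·4 + 190·4 + 17·3 + 42·4 + 164·3 + 73·0 + 75·2 = 1841
A has the highest Borda score (1980).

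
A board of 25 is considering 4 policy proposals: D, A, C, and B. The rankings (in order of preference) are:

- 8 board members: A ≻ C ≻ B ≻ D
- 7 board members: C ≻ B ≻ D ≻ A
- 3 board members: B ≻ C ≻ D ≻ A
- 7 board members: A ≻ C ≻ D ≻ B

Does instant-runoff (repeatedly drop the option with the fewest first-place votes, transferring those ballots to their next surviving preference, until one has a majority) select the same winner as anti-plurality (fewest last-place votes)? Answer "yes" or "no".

Instant-runoff — R1 D 0, A 15, C 7, B 3 (A winner). Winner: A.
Anti-plurality — last-place votes: D 8, A 10, C 0, B 7. Winner: C.
The two methods disagree.

no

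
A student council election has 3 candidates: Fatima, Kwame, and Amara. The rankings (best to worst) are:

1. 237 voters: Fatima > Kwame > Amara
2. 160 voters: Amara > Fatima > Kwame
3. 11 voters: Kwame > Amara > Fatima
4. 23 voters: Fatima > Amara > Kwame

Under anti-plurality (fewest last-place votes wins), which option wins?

Last-place votes: Fatima 11, Kwame 183, Amara 237.
Fatima is ranked last by the fewest voters, so Fatima wins.

Fatima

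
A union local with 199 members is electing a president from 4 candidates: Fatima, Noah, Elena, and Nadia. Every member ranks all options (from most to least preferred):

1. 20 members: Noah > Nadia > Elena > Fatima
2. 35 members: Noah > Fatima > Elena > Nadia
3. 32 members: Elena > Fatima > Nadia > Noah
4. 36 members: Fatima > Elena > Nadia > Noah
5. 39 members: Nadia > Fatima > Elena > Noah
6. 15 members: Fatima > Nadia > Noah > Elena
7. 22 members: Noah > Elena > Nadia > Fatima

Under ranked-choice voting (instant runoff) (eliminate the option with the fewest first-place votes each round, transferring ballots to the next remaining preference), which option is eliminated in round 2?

Nadia

Round 1: Fatima 51, Noah 77, Elena 32, Nadia 39. Eliminate Elena.
Round 2: Fatima 83, Noah 77, Nadia 39. Eliminate Nadia.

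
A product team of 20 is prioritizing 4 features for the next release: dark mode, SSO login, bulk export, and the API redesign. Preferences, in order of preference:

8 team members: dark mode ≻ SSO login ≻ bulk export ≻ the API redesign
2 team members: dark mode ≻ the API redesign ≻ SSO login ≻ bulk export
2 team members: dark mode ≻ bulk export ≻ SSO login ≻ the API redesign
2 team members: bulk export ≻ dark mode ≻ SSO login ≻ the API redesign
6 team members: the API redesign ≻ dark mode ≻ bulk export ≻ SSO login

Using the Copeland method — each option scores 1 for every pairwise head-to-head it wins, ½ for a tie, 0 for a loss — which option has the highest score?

dark mode: beats SSO login, bulk export, and the API redesign → score 3.
SSO login: beats the API redesign; ties bulk export; loses to dark mode → score 1.5.
bulk export: beats the API redesign; ties SSO login; loses to dark mode → score 1.5.
the API redesign: loses to dark mode, SSO login, and bulk export → score 0.
dark mode has the best pairwise record.

dark mode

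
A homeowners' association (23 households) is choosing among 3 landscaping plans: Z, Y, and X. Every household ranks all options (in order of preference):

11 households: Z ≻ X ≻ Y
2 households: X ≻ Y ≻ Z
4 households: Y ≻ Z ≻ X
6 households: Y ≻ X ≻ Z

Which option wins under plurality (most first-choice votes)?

First-place votes: Z 11, Y 10, X 2.
Z has the most first-place votes.

Z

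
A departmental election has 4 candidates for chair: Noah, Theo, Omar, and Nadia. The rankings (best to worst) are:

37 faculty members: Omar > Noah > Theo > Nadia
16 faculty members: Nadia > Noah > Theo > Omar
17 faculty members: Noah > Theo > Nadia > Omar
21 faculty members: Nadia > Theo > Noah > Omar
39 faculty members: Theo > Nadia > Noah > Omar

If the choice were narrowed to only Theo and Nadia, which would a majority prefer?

Voters preferring Theo to Nadia: 93; preferring Nadia to Theo: 37.
Theo wins the head-to-head.

Theo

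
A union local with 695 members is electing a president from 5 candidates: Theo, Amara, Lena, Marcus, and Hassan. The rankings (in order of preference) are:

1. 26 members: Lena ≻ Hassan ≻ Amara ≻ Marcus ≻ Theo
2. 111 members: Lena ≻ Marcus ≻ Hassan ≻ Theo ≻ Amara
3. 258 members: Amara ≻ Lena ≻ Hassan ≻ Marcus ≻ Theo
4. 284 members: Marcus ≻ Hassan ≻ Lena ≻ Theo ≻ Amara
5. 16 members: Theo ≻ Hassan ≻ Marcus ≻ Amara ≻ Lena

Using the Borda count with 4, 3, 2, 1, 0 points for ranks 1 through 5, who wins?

Theo: 26·0 + 111·1 + 258·0 + 284·1 + 16·4 = 459
Amara: 26·2 + 111·0 + 258·4 + 284·0 + 16·1 = 1100
Lena: 26·4 + 111·4 + 258·3 + 284·2 + 16·0 = 1890
Marcus: 26·1 + 111·3 + 258·1 + 284·4 + 16·2 = 1785
Hassan: 26·3 + 111·2 + 258·2 + 284·3 + 16·3 = 1716
Lena has the highest Borda score (1890).

Lena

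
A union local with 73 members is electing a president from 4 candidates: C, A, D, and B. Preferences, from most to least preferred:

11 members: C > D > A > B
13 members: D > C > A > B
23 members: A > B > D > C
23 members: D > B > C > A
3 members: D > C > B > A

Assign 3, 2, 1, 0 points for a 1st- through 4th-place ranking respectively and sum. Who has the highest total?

D

C: 11·3 + 13·2 + 23·0 + 23·1 + 3·2 = 88
A: 11·1 + 13·1 + 23·3 + 23·0 + 3·0 = 93
D: 11·2 + 13·3 + 23·1 + 23·3 + 3·3 = 162
B: 11·0 + 13·0 + 23·2 + 23·2 + 3·1 = 95
D has the highest Borda score (162).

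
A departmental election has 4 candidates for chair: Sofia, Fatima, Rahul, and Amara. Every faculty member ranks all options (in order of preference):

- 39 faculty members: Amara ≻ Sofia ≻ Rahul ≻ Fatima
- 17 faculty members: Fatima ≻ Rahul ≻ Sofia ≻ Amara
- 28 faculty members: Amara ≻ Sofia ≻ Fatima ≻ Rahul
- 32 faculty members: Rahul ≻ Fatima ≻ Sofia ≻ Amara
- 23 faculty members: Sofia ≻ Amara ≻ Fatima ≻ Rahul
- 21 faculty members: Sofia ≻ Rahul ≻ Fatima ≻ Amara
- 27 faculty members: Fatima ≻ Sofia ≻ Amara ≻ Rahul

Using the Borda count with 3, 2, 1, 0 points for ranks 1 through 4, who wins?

Sofia: 39·2 + 17·1 + 28·2 + 32·1 + 23·3 + 21·3 + 27·2 = 369
Fatima: 39·0 + 17·3 + 28·1 + 32·2 + 23·1 + 21·1 + 27·3 = 268
Rahul: 39·1 + 17·2 + 28·0 + 32·3 + 23·0 + 21·2 + 27·0 = 211
Amara: 39·3 + 17·0 + 28·3 + 32·0 + 23·2 + 21·0 + 27·1 = 274
Sofia has the highest Borda score (369).

Sofia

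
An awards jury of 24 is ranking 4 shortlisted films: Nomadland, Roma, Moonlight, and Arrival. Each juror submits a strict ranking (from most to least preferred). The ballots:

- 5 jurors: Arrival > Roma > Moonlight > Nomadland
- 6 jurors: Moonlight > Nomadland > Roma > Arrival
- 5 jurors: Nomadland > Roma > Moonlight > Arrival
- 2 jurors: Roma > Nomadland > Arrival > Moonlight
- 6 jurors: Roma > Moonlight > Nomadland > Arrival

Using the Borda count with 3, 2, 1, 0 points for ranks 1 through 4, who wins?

Nomadland: 5·0 + 6·2 + 5·3 + 2·2 + 6·1 = 37
Roma: 5·2 + 6·1 + 5·2 + 2·3 + 6·3 = 50
Moonlight: 5·1 + 6·3 + 5·1 + 2·0 + 6·2 = 40
Arrival: 5·3 + 6·0 + 5·0 + 2·1 + 6·0 = 17
Roma has the highest Borda score (50).

Roma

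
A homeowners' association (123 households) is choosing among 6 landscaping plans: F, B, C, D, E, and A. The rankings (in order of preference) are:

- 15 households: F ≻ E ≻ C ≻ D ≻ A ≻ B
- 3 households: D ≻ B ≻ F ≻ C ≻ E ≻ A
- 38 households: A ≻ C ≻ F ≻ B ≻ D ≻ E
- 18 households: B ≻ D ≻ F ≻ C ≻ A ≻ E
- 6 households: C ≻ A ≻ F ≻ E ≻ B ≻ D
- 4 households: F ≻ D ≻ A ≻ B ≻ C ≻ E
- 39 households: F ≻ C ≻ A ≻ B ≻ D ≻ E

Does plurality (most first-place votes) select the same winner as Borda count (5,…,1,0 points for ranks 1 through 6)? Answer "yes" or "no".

yes

Plurality — first-place votes: F 58, B 18, C 6, D 3, E 0, A 38. Winner: F.
Borda — scores: F 485, B 270, C 429, D 210, E 75, A 376. Winner: F.
The two methods agree.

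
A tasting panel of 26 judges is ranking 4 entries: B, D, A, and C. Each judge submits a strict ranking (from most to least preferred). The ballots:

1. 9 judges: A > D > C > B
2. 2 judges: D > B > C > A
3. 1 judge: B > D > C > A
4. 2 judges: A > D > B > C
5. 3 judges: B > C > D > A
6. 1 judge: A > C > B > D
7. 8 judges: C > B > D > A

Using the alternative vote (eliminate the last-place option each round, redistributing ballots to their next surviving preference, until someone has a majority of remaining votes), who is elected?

C

Round 1: B 4, D 2, A 12, C 8. Eliminate D.
Round 2: B 6, A 12, C 8. Eliminate B.
Round 3: A 12, C 14. C has a majority.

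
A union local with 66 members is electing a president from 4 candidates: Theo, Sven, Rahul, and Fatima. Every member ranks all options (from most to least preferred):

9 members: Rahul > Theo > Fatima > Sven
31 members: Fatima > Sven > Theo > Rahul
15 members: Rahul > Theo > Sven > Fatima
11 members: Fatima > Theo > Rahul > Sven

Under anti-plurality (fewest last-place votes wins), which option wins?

Theo

Last-place votes: Theo 0, Sven 20, Rahul 31, Fatima 15.
Theo is ranked last by the fewest voters, so Theo wins.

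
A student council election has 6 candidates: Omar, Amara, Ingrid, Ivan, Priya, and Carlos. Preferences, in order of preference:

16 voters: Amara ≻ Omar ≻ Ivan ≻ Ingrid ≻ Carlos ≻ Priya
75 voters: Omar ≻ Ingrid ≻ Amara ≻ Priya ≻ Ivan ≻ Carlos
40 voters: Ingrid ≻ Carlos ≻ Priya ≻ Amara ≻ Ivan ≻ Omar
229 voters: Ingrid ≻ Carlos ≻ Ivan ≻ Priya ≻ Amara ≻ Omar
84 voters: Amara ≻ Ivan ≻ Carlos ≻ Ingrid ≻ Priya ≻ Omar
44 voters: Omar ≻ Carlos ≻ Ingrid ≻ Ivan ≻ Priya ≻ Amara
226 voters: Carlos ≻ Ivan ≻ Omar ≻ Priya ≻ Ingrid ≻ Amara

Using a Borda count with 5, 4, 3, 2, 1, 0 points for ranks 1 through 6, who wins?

Omar: 16·4 + 75·5 + 40·0 + 229·0 + 84·0 + 44·5 + 226·3 = 1337
Amara: 16·5 + 75·3 + 40·2 + 229·1 + 84·5 + 44·0 + 226·0 = 1034
Ingrid: 16·2 + 75·4 + 40·5 + 229·5 + 84·2 + 44·3 + 226·1 = 2203
Ivan: 16·3 + 75·1 + 40·1 + 229·3 + 84·4 + 44·2 + 226·4 = 2178
Priya: 16·0 + 75·2 + 40·3 + 229·2 + 84·1 + 44·1 + 226·2 = 1308
Carlos: 16·1 + 75·0 + 40·4 + 229·4 + 84·3 + 44·4 + 226·5 = 2650
Carlos has the highest Borda score (2650).

Carlos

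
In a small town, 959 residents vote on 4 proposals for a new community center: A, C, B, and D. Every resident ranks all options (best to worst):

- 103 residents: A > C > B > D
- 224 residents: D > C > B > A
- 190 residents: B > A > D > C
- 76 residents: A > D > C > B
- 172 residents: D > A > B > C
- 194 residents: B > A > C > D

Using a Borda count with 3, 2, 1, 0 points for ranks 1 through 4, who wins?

B

A: 103·3 + 224·0 + 190·2 + 76·3 + 172·2 + 194·2 = 1649
C: 103·2 + 224·2 + 190·0 + 76·1 + 172·0 + 194·1 = 924
B: 103·1 + 224·1 + 190·3 + 76·0 + 172·1 + 194·3 = 1651
D: 103·0 + 224·3 + 190·1 + 76·2 + 172·3 + 194·0 = 1530
B has the highest Borda score (1651).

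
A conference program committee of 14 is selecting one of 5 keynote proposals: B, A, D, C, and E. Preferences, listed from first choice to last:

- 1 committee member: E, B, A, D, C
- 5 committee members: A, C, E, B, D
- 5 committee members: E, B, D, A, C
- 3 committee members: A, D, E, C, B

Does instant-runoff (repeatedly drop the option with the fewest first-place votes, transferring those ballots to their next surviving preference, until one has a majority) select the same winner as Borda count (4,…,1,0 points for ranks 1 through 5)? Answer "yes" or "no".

Instant-runoff — R1 B 0, A 8, D 0, C 0, E 6 (A winner). Winner: A.
Borda — scores: B 23, A 39, D 20, C 18, E 40. Winner: E.
The two methods disagree.

no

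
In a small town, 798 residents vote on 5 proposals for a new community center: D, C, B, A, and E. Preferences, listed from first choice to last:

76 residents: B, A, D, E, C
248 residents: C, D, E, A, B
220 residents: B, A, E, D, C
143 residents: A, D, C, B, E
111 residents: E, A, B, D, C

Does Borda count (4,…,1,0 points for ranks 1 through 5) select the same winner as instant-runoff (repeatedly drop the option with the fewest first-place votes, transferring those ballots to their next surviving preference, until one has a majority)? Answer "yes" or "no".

Borda — scores: D 1656, C 1278, B 1549, A 2041, E 1456. Winner: A.
Instant-runoff — R1 D 0, C 248, B 296, A 143, E 111 (D out); R2 C 248, B 296, A 143, E 111 (E out); R3 C 248, B 296, A 254 (C out); R4 B 296, A 502 (A winner). Winner: A.
The two methods agree.

yes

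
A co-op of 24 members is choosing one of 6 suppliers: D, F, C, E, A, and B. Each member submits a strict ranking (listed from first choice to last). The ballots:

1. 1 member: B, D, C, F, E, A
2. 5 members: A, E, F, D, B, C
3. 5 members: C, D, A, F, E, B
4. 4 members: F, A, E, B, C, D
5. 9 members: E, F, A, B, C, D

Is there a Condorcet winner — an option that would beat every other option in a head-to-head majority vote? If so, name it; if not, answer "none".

Checking pairwise contests:
F beats D 18–6.
E beats F 14–10.
F beats C 18–6.
A beats E 14–10.
F beats A 14–10.
F beats B 23–1.
Every option loses at least one head-to-head, so there is no Condorcet winner.

none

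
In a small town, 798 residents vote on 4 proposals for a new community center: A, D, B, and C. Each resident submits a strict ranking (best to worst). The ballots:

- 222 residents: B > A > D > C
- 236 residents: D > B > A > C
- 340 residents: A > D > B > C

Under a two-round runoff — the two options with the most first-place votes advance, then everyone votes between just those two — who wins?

Round 1 first-place votes: A 340, D 236, B 222, C 0.
A and D advance.
Runoff: A is preferred to D by 562 voters; D by 236.
A wins the runoff.

A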